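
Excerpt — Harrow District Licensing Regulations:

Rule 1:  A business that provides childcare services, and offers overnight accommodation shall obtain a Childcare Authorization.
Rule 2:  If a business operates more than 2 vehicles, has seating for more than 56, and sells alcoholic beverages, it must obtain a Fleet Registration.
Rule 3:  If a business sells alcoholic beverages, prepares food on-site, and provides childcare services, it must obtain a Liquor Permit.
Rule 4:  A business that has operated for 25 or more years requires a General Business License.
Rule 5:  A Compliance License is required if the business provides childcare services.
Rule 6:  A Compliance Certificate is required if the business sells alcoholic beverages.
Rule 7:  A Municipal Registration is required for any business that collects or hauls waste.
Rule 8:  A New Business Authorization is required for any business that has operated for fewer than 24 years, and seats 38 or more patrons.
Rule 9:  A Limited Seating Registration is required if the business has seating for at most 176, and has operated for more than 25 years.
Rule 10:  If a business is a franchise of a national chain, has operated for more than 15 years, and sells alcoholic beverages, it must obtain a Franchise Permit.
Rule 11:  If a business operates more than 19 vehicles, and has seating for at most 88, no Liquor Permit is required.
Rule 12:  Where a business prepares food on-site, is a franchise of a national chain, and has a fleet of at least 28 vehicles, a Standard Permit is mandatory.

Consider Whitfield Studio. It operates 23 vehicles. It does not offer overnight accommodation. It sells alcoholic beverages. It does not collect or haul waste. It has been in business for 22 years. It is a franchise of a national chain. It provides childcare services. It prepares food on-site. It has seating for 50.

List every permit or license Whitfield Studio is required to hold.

Compliance Certificate, Compliance License, Franchise Permit, New Business Authorization

Rule 1: provides childcare services; does not offer overnight accommodation → Childcare Authorization not required.
Rule 2: vehicles 23 > 2; seating 50 ≤ 56; sells alcoholic beverages → Fleet Registration not required.
Rule 3: sells alcoholic beverages; prepares food on-site; provides childcare services → Liquor Permit required.
Rule 4: years in business 22 < 25 → General Business License not required.
Rule 5: provides childcare services → Compliance License required.
Rule 6: sells alcoholic beverages → Compliance Certificate required.
Rule 7: does not collect or haul waste → Municipal Registration not required.
Rule 8: years in business 22 < 24; seating 50 ≥ 38 → New Business Authorization required.
Rule 9: seating 50 ≤ 176; years in business 22 ≤ 25 → Limited Seating Registration not required.
Rule 10: is a franchise of a national chain; years in business 22 > 15; sells alcoholic beverages → Franchise Permit required.
Rule 11: vehicles 23 > 19; seating 50 ≤ 88 → exempt from Liquor Permit.
Rule 12: prepares food on-site; is a franchise of a national chain; vehicles 23 < 28 → Standard Permit not required.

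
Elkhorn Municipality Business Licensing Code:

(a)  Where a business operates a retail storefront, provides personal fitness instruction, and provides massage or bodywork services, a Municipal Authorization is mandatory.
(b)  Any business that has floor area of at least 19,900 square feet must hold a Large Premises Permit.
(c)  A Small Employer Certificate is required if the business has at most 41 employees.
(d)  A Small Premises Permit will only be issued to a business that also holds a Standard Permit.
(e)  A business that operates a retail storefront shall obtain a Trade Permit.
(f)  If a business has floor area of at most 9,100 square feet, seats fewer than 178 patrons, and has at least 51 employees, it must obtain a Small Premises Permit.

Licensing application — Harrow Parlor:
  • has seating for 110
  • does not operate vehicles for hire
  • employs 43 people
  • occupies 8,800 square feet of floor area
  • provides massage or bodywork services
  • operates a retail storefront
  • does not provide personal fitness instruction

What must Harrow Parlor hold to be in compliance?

Trade Permit

(a) operates a retail storefront; does not provide personal fitness instruction; provides massage or bodywork services → Municipal Authorization not required.
(b) floor area 8,800 square feet < 19,900 square feet → Large Premises Permit not required.
(c) employees 43 > 41 → Small Employer Certificate not required.
(d) Small Premises Permit is not required → no effect.
(e) operates a retail storefront → Trade Permit required.
(f) floor area 8,800 square feet ≤ 9,100 square feet; seating 110 < 178; employees 43 < 51 → Small Premises Permit not required.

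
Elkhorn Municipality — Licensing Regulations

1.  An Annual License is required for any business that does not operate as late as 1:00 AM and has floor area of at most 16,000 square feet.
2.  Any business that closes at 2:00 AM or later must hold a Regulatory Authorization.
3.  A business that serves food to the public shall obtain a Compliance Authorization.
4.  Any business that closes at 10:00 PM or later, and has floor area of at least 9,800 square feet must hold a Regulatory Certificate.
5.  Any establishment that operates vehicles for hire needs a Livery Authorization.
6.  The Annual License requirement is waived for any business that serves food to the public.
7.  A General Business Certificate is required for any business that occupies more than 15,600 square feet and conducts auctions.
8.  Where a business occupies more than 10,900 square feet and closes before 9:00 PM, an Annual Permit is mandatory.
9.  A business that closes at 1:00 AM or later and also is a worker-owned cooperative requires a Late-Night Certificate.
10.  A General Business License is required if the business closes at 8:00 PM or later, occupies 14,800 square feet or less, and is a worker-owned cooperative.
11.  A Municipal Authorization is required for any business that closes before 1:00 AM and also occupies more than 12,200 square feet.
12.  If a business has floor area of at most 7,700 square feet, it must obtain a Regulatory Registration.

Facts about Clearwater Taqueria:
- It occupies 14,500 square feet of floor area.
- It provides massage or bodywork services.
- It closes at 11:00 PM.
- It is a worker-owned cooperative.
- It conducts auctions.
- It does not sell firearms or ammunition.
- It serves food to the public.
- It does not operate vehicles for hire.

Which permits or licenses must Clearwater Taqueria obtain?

Compliance Authorization, General Business License, Municipal Authorization, Regulatory Certificate

1. closes 11:00 PM, at/before 1:00 AM; floor area 14,500 square feet ≤ 16,000 square feet → Annual License required.
2. closes 11:00 PM, at/before 2:00 AM → Regulatory Authorization not required.
3. serves food to the public → Compliance Authorization required.
4. closes 11:00 PM, after 10:00 PM; floor area 14,500 square feet ≥ 9,800 square feet → Regulatory Certificate required.
5. does not operate vehicles for hire → Livery Authorization not required.
6. serves food to the public → exempt from Annual License.
7. floor area 14,500 square feet ≤ 15,600 square feet; conducts auctions → General Business Certificate not required.
8. floor area 14,500 square feet > 10,900 square feet; closes 11:00 PM, after 9:00 PM → Annual Permit not required.
9. closes 11:00 PM, at/before 1:00 AM; is a worker-owned cooperative → Late-Night Certificate not required.
10. closes 11:00 PM, after 8:00 PM; floor area 14,500 square feet ≤ 14,800 square feet; is a worker-owned cooperative → General Business License required.
11. closes 11:00 PM, at/before 1:00 AM; floor area 14,500 square feet > 12,200 square feet → Municipal Authorization required.
12. floor area 14,500 square feet > 7,700 square feet → Regulatory Registration not required.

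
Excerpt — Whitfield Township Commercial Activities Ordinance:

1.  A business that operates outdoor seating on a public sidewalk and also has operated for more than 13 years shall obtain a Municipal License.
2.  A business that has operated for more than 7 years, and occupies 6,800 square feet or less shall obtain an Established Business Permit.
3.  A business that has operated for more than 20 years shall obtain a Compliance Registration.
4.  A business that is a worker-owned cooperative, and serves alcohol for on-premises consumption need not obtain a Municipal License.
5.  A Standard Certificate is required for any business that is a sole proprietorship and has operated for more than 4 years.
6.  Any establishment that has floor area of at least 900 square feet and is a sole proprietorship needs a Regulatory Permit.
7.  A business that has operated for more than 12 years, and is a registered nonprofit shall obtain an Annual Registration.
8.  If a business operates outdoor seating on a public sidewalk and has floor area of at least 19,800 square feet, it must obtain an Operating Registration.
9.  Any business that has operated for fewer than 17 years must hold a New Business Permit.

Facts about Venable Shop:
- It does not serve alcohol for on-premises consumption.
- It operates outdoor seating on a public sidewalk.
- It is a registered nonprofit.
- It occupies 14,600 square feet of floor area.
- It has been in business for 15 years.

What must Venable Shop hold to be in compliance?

Annual Registration, Municipal License, New Business Permit

1. operates outdoor seating on a public sidewalk; years in business 15 > 13 → Municipal License required.
2. years in business 15 > 7; floor area 14,600 square feet > 6,800 square feet → Established Business Permit not required.
3. years in business 15 ≤ 20 → Compliance Registration not required.
4. is a registered nonprofit (not: is a worker-owned cooperative); does not serve alcohol for on-premises consumption → Municipal License exemption does not apply.
5. is a registered nonprofit (not: is a sole proprietorship); years in business 15 > 4 → Standard Certificate not required.
6. floor area 14,600 square feet ≥ 900 square feet; is a registered nonprofit (not: is a sole proprietorship) → Regulatory Permit not required.
7. years in business 15 > 12; is a registered nonprofit → Annual Registration required.
8. operates outdoor seating on a public sidewalk; floor area 14,600 square feet < 19,800 square feet → Operating Registration not required.
9. years in business 15 < 17 → New Business Permit required.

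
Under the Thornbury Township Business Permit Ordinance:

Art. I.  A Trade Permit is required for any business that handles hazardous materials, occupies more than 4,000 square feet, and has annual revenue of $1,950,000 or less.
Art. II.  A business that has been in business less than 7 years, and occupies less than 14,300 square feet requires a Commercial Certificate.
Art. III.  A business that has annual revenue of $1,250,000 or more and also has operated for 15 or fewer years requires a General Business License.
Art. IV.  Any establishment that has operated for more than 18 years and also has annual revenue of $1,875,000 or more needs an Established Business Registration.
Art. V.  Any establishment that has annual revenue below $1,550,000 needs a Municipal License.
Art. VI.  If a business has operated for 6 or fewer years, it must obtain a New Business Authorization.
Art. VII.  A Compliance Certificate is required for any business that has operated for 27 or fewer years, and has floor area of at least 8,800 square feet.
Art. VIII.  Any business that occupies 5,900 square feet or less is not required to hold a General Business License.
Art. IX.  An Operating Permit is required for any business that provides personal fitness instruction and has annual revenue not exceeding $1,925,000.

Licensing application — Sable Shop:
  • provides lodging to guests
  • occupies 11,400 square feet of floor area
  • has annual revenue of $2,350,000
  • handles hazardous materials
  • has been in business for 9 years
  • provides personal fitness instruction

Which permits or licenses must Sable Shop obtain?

Compliance Certificate, General Business License

Art. I. handles hazardous materials; floor area 11,400 square feet > 4,000 square feet; revenue $2,350,000 > $1,950,000 → Trade Permit not required.
Art. II. years in business 9 ≥ 7; floor area 11,400 square feet < 14,300 square feet → Commercial Certificate not required.
Art. III. revenue $2,350,000 ≥ $1,250,000; years in business 9 ≤ 15 → General Business License required.
Art. IV. years in business 9 ≤ 18; revenue $2,350,000 ≥ $1,875,000 → Established Business Registration not required.
Art. V. revenue $2,350,000 ≥ $1,550,000 → Municipal License not required.
Art. VI. years in business 9 > 6 → New Business Authorization not required.
Art. VII. years in business 9 ≤ 27; floor area 11,400 square feet ≥ 8,800 square feet → Compliance Certificate required.
Art. VIII. floor area 11,400 square feet > 5,900 square feet → General Business License exemption does not apply.
Art. IX. provides personal fitness instruction; revenue $2,350,000 > $1,925,000 → Operating Permit not required.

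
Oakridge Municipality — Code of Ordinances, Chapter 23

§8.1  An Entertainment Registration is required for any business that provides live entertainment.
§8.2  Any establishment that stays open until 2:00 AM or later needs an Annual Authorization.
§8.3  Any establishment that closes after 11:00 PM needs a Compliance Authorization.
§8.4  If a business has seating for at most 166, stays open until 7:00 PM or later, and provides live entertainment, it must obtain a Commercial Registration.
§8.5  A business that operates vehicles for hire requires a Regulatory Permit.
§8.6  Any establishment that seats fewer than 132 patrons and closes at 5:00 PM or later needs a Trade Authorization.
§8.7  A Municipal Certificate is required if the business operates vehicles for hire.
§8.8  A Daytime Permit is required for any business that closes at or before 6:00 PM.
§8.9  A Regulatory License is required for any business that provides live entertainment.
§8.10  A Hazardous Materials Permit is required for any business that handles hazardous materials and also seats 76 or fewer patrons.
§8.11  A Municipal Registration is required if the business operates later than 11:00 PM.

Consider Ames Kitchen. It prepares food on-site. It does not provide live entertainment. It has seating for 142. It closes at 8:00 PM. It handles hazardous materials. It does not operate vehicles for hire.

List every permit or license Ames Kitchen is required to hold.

§8.1 does not provide live entertainment → Entertainment Registration not required.
§8.2 closes 8:00 PM, at/before 2:00 AM → Annual Authorization not required.
§8.3 closes 8:00 PM, at/before 11:00 PM → Compliance Authorization not required.
§8.4 seating 142 ≤ 166; closes 8:00 PM, after 7:00 PM; does not provide live entertainment → Commercial Registration not required.
§8.5 does not operate vehicles for hire → Regulatory Permit not required.
§8.6 seating 142 ≥ 132; closes 8:00 PM, after 5:00 PM → Trade Authorization not required.
§8.7 does not operate vehicles for hire → Municipal Certificate not required.
§8.8 closes 8:00 PM, after 6:00 PM → Daytime Permit not required.
§8.9 does not provide live entertainment → Regulatory License not required.
§8.10 handles hazardous materials; seating 142 > 76 → Hazardous Materials Permit not required.
§8.11 closes 8:00 PM, at/before 11:00 PM → Municipal Registration not required.

None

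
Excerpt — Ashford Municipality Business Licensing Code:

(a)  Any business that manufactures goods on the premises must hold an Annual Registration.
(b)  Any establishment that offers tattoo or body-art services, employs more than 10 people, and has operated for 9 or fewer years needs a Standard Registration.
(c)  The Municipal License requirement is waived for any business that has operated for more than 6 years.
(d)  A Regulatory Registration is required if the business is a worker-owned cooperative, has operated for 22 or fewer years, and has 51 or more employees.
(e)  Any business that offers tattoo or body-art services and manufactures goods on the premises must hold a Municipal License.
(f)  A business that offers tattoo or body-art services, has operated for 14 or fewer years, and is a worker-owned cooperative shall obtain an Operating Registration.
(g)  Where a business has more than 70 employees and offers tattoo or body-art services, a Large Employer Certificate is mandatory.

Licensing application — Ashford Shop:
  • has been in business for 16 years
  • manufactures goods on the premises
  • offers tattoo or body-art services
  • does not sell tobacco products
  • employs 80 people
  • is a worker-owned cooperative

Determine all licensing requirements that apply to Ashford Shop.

(a) manufactures goods on the premises → Annual Registration required.
(b) offers tattoo or body-art services; employees 80 > 10; years in business 16 > 9 → Standard Registration not required.
(c) years in business 16 > 6 → exempt from Municipal License.
(d) is a worker-owned cooperative; years in business 16 ≤ 22; employees 80 ≥ 51 → Regulatory Registration required.
(e) offers tattoo or body-art services; manufactures goods on the premises → Municipal License required.
(f) offers tattoo or body-art services; years in business 16 > 14; is a worker-owned cooperative → Operating Registration not required.
(g) employees 80 > 70; offers tattoo or body-art services → Large Employer Certificate required.

Annual Registration, Large Employer Certificate, Regulatory Registration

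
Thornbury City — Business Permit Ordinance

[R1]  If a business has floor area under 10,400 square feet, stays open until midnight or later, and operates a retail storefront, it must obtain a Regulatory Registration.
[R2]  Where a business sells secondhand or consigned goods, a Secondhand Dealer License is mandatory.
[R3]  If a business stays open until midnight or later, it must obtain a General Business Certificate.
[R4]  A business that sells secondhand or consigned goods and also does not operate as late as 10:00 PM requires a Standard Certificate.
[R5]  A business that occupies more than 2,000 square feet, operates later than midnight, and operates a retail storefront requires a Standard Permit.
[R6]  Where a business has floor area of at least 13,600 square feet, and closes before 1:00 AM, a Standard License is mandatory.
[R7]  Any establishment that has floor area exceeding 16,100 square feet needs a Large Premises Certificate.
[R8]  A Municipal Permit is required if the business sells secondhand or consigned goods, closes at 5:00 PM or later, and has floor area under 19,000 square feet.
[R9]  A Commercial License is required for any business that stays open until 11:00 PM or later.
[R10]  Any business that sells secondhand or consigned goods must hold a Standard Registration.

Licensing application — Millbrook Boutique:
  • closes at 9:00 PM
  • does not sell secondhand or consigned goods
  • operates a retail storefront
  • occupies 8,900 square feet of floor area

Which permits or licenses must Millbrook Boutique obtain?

None

[R1] floor area 8,900 square feet < 10,400 square feet; closes 9:00 PM, at/before midnight; operates a retail storefront → Regulatory Registration not required.
[R2] does not sell secondhand or consigned goods → Secondhand Dealer License not required.
[R3] closes 9:00 PM, at/before midnight → General Business Certificate not required.
[R4] does not sell secondhand or consigned goods; closes 9:00 PM, at/before 10:00 PM → Standard Certificate not required.
[R5] floor area 8,900 square feet > 2,000 square feet; closes 9:00 PM, at/before midnight; operates a retail storefront → Standard Permit not required.
[R6] floor area 8,900 square feet < 13,600 square feet; closes 9:00 PM, at/before 1:00 AM → Standard License not required.
[R7] floor area 8,900 square feet ≤ 16,100 square feet → Large Premises Certificate not required.
[R8] does not sell secondhand or consigned goods; closes 9:00 PM, after 5:00 PM; floor area 8,900 square feet < 19,000 square feet → Municipal Permit not required.
[R9] closes 9:00 PM, at/before 11:00 PM → Commercial License not required.
[R10] does not sell secondhand or consigned goods → Standard Registration not required.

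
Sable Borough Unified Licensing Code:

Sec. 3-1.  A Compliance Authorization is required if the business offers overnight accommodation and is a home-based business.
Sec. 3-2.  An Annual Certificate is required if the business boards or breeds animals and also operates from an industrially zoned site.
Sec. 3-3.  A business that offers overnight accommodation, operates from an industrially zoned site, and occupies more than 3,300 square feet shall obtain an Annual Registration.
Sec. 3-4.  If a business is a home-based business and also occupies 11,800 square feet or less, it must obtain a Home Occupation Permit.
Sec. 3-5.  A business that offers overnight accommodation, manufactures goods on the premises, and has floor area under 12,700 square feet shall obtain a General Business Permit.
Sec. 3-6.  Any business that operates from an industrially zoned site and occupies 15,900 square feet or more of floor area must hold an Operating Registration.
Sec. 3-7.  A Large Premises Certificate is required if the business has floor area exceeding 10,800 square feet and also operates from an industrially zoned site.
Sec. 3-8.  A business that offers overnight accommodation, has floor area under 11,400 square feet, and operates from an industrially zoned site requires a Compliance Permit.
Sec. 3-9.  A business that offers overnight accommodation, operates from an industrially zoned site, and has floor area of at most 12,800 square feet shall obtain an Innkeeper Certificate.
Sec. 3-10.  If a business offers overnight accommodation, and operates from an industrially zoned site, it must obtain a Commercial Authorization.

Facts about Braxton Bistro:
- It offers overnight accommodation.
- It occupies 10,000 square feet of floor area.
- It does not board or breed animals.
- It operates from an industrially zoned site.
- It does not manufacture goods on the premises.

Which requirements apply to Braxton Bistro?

Annual Registration, Commercial Authorization, Compliance Permit, Innkeeper Certificate

Sec. 3-1. offers overnight accommodation; operates from an industrially zoned site (not: is a home-based business) → Compliance Authorization not required.
Sec. 3-2. does not board or breed animals; operates from an industrially zoned site → Annual Certificate not required.
Sec. 3-3. offers overnight accommodation; operates from an industrially zoned site; floor area 10,000 square feet > 3,300 square feet → Annual Registration required.
Sec. 3-4. operates from an industrially zoned site (not: is a home-based business); floor area 10,000 square feet ≤ 11,800 square feet → Home Occupation Permit not required.
Sec. 3-5. offers overnight accommodation; does not manufacture goods on the premises; floor area 10,000 square feet < 12,700 square feet → General Business Permit not required.
Sec. 3-6. operates from an industrially zoned site; floor area 10,000 square feet < 15,900 square feet → Operating Registration not required.
Sec. 3-7. floor area 10,000 square feet ≤ 10,800 square feet; operates from an industrially zoned site → Large Premises Certificate not required.
Sec. 3-8. offers overnight accommodation; floor area 10,000 square feet < 11,400 square feet; operates from an industrially zoned site → Compliance Permit required.
Sec. 3-9. offers overnight accommodation; operates from an industrially zoned site; floor area 10,000 square feet ≤ 12,800 square feet → Innkeeper Certificate required.
Sec. 3-10. offers overnight accommodation; operates from an industrially zoned site → Commercial Authorization required.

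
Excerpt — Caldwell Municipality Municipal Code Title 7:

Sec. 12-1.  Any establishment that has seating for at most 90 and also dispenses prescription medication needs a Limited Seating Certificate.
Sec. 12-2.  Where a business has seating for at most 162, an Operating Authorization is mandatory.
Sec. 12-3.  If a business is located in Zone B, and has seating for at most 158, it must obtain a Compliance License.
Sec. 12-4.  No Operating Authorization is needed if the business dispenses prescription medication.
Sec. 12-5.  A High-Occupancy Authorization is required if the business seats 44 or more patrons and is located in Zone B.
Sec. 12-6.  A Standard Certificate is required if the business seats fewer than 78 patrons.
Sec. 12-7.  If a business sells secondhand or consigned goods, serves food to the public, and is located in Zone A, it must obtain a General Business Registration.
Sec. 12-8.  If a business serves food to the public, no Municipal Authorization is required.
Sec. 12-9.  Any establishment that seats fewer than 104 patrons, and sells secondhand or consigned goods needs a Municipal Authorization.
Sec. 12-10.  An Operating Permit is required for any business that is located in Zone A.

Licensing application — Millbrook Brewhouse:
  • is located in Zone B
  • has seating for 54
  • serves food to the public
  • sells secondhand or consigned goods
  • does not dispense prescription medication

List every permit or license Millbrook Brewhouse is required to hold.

Sec. 12-1. seating 54 ≤ 90; does not dispense prescription medication → Limited Seating Certificate not required.
Sec. 12-2. seating 54 ≤ 162 → Operating Authorization required.
Sec. 12-3. is located in Zone B; seating 54 ≤ 158 → Compliance License required.
Sec. 12-4. does not dispense prescription medication → Operating Authorization exemption does not apply.
Sec. 12-5. seating 54 ≥ 44; is located in Zone B → High-Occupancy Authorization required.
Sec. 12-6. seating 54 < 78 → Standard Certificate required.
Sec. 12-7. sells secondhand or consigned goods; serves food to the public; is located in Zone B (not: is located in Zone A) → General Business Registration not required.
Sec. 12-8. serves food to the public → exempt from Municipal Authorization.
Sec. 12-9. seating 54 < 104; sells secondhand or consigned goods → Municipal Authorization required.
Sec. 12-10. is located in Zone B (not: is located in Zone A) → Operating Permit not required.

Compliance License, High-Occupancy Authorization, Operating Authorization, Standard Certificate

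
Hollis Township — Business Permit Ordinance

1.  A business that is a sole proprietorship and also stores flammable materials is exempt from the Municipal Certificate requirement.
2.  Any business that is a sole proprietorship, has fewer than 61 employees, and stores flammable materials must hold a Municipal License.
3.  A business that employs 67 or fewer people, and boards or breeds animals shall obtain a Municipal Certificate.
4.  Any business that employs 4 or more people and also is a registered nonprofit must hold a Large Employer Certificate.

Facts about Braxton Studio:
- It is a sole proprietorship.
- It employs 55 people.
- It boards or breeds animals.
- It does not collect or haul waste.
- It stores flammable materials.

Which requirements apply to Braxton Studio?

Municipal License

1. is a sole proprietorship; stores flammable materials → exempt from Municipal Certificate.
2. is a sole proprietorship; employees 55 < 61; stores flammable materials → Municipal License required.
3. employees 55 ≤ 67; boards or breeds animals → Municipal Certificate required.
4. employees 55 ≥ 4; is a sole proprietorship (not: is a registered nonprofit) → Large Employer Certificate not required.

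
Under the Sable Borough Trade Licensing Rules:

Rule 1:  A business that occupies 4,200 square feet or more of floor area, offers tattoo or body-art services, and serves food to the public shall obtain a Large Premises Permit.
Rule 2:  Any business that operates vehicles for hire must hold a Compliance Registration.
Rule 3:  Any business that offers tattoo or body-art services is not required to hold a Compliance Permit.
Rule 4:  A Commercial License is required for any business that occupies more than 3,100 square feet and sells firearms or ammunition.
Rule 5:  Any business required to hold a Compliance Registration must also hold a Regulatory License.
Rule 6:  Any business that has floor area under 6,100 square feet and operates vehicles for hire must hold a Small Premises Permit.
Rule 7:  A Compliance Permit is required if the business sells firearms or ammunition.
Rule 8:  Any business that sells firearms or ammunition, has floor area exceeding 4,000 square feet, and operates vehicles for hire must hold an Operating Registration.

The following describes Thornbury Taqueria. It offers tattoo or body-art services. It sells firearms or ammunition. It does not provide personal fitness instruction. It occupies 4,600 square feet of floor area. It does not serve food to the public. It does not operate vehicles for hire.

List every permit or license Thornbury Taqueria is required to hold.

Commercial License

Rule 1: floor area 4,600 square feet ≥ 4,200 square feet; offers tattoo or body-art services; does not serve food to the public → Large Premises Permit not required.
Rule 2: does not operate vehicles for hire → Compliance Registration not required.
Rule 3: offers tattoo or body-art services → exempt from Compliance Permit.
Rule 4: floor area 4,600 square feet > 3,100 square feet; sells firearms or ammunition → Commercial License required.
Rule 5: Compliance Registration is not required → no effect.
Rule 6: floor area 4,600 square feet < 6,100 square feet; does not operate vehicles for hire → Small Premises Permit not required.
Rule 7: sells firearms or ammunition → Compliance Permit required.
Rule 8: sells firearms or ammunition; floor area 4,600 square feet > 4,000 square feet; does not operate vehicles for hire → Operating Registration not required.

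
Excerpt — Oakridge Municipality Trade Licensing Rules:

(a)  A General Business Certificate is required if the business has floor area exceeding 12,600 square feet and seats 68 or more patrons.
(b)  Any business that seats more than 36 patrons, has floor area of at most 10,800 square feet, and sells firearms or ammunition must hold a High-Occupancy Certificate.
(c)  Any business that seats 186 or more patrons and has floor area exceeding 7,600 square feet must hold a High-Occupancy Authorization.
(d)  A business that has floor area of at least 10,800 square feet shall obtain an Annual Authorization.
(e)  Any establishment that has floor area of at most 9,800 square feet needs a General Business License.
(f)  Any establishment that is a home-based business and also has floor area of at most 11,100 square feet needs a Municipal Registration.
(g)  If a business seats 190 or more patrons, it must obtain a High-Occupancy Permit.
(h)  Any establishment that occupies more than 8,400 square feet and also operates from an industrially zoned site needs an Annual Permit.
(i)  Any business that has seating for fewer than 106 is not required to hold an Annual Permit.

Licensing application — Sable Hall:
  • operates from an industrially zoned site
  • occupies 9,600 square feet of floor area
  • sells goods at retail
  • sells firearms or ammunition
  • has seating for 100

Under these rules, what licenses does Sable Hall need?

General Business License, High-Occupancy Certificate

(a) floor area 9,600 square feet ≤ 12,600 square feet; seating 100 ≥ 68 → General Business Certificate not required.
(b) seating 100 > 36; floor area 9,600 square feet ≤ 10,800 square feet; sells firearms or ammunition → High-Occupancy Certificate required.
(c) seating 100 < 186; floor area 9,600 square feet > 7,600 square feet → High-Occupancy Authorization not required.
(d) floor area 9,600 square feet < 10,800 square feet → Annual Authorization not required.
(e) floor area 9,600 square feet ≤ 9,800 square feet → General Business License required.
(f) operates from an industrially zoned site (not: is a home-based business); floor area 9,600 square feet ≤ 11,100 square feet → Municipal Registration not required.
(g) seating 100 < 190 → High-Occupancy Permit not required.
(h) floor area 9,600 square feet > 8,400 square feet; operates from an industrially zoned site → Annual Permit required.
(i) seating 100 < 106 → exempt from Annual Permit.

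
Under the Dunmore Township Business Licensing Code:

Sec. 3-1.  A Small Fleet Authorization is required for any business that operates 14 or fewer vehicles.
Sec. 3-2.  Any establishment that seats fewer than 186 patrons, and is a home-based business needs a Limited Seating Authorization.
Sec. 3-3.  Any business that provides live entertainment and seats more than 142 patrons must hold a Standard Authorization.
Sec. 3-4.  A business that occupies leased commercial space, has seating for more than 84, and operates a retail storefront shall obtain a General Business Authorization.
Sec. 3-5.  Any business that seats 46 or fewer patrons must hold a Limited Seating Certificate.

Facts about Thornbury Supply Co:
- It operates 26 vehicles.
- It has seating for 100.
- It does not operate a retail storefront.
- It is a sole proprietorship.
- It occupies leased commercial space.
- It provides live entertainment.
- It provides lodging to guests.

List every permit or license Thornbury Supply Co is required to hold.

None

Sec. 3-1. vehicles 26 > 14 → Small Fleet Authorization not required.
Sec. 3-2. seating 100 < 186; occupies leased commercial space (not: is a home-based business) → Limited Seating Authorization not required.
Sec. 3-3. provides live entertainment; seating 100 ≤ 142 → Standard Authorization not required.
Sec. 3-4. occupies leased commercial space; seating 100 > 84; does not operate a retail storefront → General Business Authorization not required.
Sec. 3-5. seating 100 > 46 → Limited Seating Certificate not required.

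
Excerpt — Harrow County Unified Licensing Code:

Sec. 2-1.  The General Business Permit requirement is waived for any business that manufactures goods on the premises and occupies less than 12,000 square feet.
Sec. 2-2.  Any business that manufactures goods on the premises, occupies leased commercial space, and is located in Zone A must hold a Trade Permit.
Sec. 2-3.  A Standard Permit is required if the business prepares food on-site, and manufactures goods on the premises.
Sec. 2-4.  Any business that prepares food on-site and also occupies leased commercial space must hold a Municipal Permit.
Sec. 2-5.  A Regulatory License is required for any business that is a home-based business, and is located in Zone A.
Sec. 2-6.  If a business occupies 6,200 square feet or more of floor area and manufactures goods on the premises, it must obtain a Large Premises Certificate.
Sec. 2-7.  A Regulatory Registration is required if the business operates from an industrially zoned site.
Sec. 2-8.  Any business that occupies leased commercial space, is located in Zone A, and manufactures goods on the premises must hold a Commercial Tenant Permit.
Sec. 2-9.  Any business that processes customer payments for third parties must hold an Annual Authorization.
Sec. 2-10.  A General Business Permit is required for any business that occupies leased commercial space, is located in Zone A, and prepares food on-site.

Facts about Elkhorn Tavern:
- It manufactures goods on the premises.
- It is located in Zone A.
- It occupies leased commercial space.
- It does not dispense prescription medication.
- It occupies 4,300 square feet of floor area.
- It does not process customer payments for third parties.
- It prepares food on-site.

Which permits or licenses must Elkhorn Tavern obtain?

Commercial Tenant Permit, Municipal Permit, Standard Permit, Trade Permit

Sec. 2-1. manufactures goods on the premises; floor area 4,300 square feet < 12,000 square feet → exempt from General Business Permit.
Sec. 2-2. manufactures goods on the premises; occupies leased commercial space; is located in Zone A → Trade Permit required.
Sec. 2-3. prepares food on-site; manufactures goods on the premises → Standard Permit required.
Sec. 2-4. prepares food on-site; occupies leased commercial space → Municipal Permit required.
Sec. 2-5. occupies leased commercial space (not: is a home-based business); is located in Zone A → Regulatory License not required.
Sec. 2-6. floor area 4,300 square feet < 6,200 square feet; manufactures goods on the premises → Large Premises Certificate not required.
Sec. 2-7. occupies leased commercial space (not: operates from an industrially zoned site) → Regulatory Registration not required.
Sec. 2-8. occupies leased commercial space; is located in Zone A; manufactures goods on the premises → Commercial Tenant Permit required.
Sec. 2-9. does not process customer payments for third parties → Annual Authorization not required.
Sec. 2-10. occupies leased commercial space; is located in Zone A; prepares food on-site → General Business Permit required.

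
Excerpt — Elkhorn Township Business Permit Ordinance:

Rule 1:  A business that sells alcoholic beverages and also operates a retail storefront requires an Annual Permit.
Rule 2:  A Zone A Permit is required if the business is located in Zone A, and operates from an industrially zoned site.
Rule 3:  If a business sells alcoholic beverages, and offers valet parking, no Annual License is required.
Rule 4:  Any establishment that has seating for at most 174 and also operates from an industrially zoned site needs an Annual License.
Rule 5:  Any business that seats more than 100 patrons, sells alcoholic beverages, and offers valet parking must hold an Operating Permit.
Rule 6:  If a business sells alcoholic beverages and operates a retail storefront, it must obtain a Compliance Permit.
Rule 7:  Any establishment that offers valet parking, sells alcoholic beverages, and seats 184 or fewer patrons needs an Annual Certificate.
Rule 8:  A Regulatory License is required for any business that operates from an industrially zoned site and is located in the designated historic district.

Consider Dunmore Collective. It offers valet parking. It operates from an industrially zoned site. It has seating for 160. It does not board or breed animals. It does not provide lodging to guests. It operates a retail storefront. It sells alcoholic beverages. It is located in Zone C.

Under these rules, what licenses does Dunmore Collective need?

Rule 1: sells alcoholic beverages; operates a retail storefront → Annual Permit required.
Rule 2: is located in Zone C (not: is located in Zone A); operates from an industrially zoned site → Zone A Permit not required.
Rule 3: sells alcoholic beverages; offers valet parking → exempt from Annual License.
Rule 4: seating 160 ≤ 174; operates from an industrially zoned site → Annual License required.
Rule 5: seating 160 > 100; sells alcoholic beverages; offers valet parking → Operating Permit required.
Rule 6: sells alcoholic beverages; operates a retail storefront → Compliance Permit required.
Rule 7: offers valet parking; sells alcoholic beverages; seating 160 ≤ 184 → Annual Certificate required.
Rule 8: operates from an industrially zoned site; is located in Zone C (not: is located in the designated historic district) → Regulatory License not required.

Annual Certificate, Annual Permit, Compliance Permit, Operating Permit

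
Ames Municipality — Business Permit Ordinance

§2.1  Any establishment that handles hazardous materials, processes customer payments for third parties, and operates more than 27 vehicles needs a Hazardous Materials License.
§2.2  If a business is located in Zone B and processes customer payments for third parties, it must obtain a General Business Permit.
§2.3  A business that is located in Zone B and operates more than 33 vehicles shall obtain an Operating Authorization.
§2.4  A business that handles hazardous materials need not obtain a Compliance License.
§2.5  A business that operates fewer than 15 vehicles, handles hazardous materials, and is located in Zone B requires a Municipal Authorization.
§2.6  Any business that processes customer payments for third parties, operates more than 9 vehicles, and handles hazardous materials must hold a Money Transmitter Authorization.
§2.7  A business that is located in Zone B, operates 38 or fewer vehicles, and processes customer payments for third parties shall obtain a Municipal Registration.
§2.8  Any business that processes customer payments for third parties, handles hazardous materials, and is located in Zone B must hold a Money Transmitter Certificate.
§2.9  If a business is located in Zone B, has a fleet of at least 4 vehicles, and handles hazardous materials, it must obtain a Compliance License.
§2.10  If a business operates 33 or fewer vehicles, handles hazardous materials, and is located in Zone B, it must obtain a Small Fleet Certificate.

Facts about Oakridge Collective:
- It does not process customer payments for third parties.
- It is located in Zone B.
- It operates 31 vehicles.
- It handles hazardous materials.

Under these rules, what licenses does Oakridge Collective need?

Small Fleet Certificate

§2.1 handles hazardous materials; does not process customer payments for third parties; vehicles 31 > 27 → Hazardous Materials License not required.
§2.2 is located in Zone B; does not process customer payments for third parties → General Business Permit not required.
§2.3 is located in Zone B; vehicles 31 ≤ 33 → Operating Authorization not required.
§2.4 handles hazardous materials → exempt from Compliance License.
§2.5 vehicles 31 ≥ 15; handles hazardous materials; is located in Zone B → Municipal Authorization not required.
§2.6 does not process customer payments for third parties; vehicles 31 > 9; handles hazardous materials → Money Transmitter Authorization not required.
§2.7 is located in Zone B; vehicles 31 ≤ 38; does not process customer payments for third parties → Municipal Registration not required.
§2.8 does not process customer payments for third parties; handles hazardous materials; is located in Zone B → Money Transmitter Certificate not required.
§2.9 is located in Zone B; vehicles 31 ≥ 4; handles hazardous materials → Compliance License required.
§2.10 vehicles 31 ≤ 33; handles hazardous materials; is located in Zone B → Small Fleet Certificate required.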